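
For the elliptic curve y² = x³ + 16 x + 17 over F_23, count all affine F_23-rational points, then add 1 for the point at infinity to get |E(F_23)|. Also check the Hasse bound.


Affine points = {(3, 0), (7, 9), (7, 14), (8, 6), (8, 17), (9, 4), (9, 19), (10, 2), (10, 21), (11, 11), (11, 12), (14, 8), (14, 15), (17, 2), (17, 21), (19, 2), (19, 21), (21, 0), (22, 0)}; affine count = 19; |E(F_23)| = 20.

Discriminant check: Δ ∝ 4a³ + 27b² = 4·16³ + 27·17² = 4·4096 + 27·289 ≡ 14 (mod 23). Nonzero ⇒ E is nonsingular.
For each x ∈ F_23, compute rhs = x³ + 16·x + 17 mod 23, then count y ∈ F_23 with y² ≡ rhs.
  x = 0: rhs = 17, matching y values: none (0 points).
  x = 1: rhs = 11, matching y values: none (0 points).
  x = 2: rhs = 11, matching y values: none (0 points).
  x = 3: rhs = 0, matching y values: 0 (1 points).
  x = 4: rhs = 7, matching y values: none (0 points).
  x = 5: rhs = 15, matching y values: none (0 points).
  x = 6: rhs = 7, matching y values: none (0 points).
  x = 7: rhs = 12, matching y values: 9, 14 (2 points).
  x = 8: rhs = 13, matching y values: 6, 17 (2 points).
  x = 9: rhs = 16, matching y values: 4, 19 (2 points).
  x = 10: rhs = 4, matching y values: 2, 21 (2 points).
  x = 11: rhs = 6, matching y values: 11, 12 (2 points).
  x = 12: rhs = 5, matching y values: none (0 points).
  x = 13: rhs = 7, matching y values: none (0 points).
  x = 14: rhs = 18, matching y values: 8, 15 (2 points).
  x = 15: rhs = 21, matching y values: none (0 points).
  x = 16: rhs = 22, matching y values: none (0 points).
  x = 17: rhs = 4, matching y values: 2, 21 (2 points).
  x = 18: rhs = 19, matching y values: none (0 points).
  x = 19: rhs = 4, matching y values: 2, 21 (2 points).
  x = 20: rhs = 11, matching y values: none (0 points).
  x = 21: rhs = 0, matching y values: 0 (1 points).
  x = 22: rhs = 0, matching y values: 0 (1 points).
Total affine count: 19.
Full point count |E(F_23)| = 19 + 1 = 20.
Hasse bound: |20 − (23+1)| = |-4| = 4 ≤ 2√23 ≈ 9.5917 ✓.


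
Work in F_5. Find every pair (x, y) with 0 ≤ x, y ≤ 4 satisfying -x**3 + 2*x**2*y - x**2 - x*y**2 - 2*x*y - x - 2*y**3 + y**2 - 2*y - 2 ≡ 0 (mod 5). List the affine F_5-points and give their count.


Affine F_5-points: {(0, 1), (1, 0), (1, 2), (1, 3), (3, 1), (3, 2), (4, 2)}; count = 7.

For each of the 25 pairs (x, y) ∈ F_5², evaluate f(x, y) mod 5. Record the zeros.
  x = 0: [0↦3, 1↦0, 2↦2, 3↦2, 4↦3]  zeros at y ∈ {1}
  x = 1: [0↦0, 1↦1, 2↦0, 3↦0, 4↦4]  zeros at y ∈ {0, 2, 3}
  x = 2: [0↦4, 1↦3, 2↦3, 3↦2, 4↦3]  zeros at y ∈ ∅
  x = 3: [0↦4, 1↦0, 2↦0, 3↦2, 4↦4]  zeros at y ∈ {1, 2}
  x = 4: [0↦4, 1↦1, 2↦0, 3↦4, 4↦1]  zeros at y ∈ {2}
Collecting zeros: affine points = {(0, 1), (1, 0), (1, 2), (1, 3), (3, 1), (3, 2), (4, 2)}.
Total count |C(F_5)_aff| = 7.


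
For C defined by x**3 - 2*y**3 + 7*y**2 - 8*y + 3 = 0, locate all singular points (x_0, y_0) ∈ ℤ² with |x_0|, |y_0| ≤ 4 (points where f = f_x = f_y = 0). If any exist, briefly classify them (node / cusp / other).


Singular points: {(0, 1)}; classification: cusp.

Compute partial derivatives:
  f_x = 3*x**2.
  f_y = -6*y**2 + 14*y - 8.
Scan x_0 ∈ {−4, ..., 4}. For each x_0, f_y(x_0, y) is a polynomial in y; find its integer roots y ∈ {−4, ..., 4}, then test f_x and f at those candidates.
  x = -4: f_y(-4, y) = -6*y**2 + 14*y - 8; vanishes at y ∈ {1}. (-4, 1): f_x = 48 ≠ 0.
  x = -3: f_y(-3, y) = -6*y**2 + 14*y - 8; vanishes at y ∈ {1}. (-3, 1): f_x = 27 ≠ 0.
  x = -2: f_y(-2, y) = -6*y**2 + 14*y - 8; vanishes at y ∈ {1}. (-2, 1): f_x = 12 ≠ 0.
  x = -1: f_y(-1, y) = -6*y**2 + 14*y - 8; vanishes at y ∈ {1}. (-1, 1): f_x = 3 ≠ 0.
  x = 0: f_y(0, y) = -6*y**2 + 14*y - 8; vanishes at y ∈ {1}. (0, 1): f_x = 0, f = 0 — SINGULAR.
  x = 1: f_y(1, y) = -6*y**2 + 14*y - 8; vanishes at y ∈ {1}. (1, 1): f_x = 3 ≠ 0.
  x = 2: f_y(2, y) = -6*y**2 + 14*y - 8; vanishes at y ∈ {1}. (2, 1): f_x = 12 ≠ 0.
  x = 3: f_y(3, y) = -6*y**2 + 14*y - 8; vanishes at y ∈ {1}. (3, 1): f_x = 27 ≠ 0.
  x = 4: f_y(4, y) = -6*y**2 + 14*y - 8; vanishes at y ∈ {1}. (4, 1): f_x = 48 ≠ 0.
Only singular point on the grid: (0, 1).
Classify: substitute x = 0 + u, y = 1 + v and expand: f = u**3 - 2*v**3 + v**2.
No constant or linear terms (consistent with a singular point). Quadratic part: v**2. Cubic part: u**3 - 2*v**3.
The quadratic part v**2 is a perfect square, so there is a single (double) tangent line v = 0, i.e. y = 1. Restricting the cubic part to that line (v = 0) leaves u**3 ≠ 0, so f is not divisible by v and the branch is v² ≈ -u**3 to lowest order — this is a cusp.
Classification: cusp.


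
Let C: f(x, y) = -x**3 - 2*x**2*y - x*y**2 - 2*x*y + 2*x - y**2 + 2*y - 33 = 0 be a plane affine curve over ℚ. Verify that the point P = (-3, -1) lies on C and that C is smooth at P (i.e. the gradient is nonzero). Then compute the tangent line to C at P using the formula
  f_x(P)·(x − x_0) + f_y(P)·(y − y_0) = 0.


Tangent line at P: -36*x - 14*y - 122 = 0.

Step 1: f(-3, -1) = 0, so P lies on C.
Step 2: partial derivatives
  f_x(x, y) = -3*x**2 - 4*x*y - y**2 - 2*y + 2, f_y(x, y) = -2*x**2 - 2*x*y - 2*x - 2*y + 2.
  f_x(P) = -36, f_y(P) = -14 (gradient nonzero, so P is smooth).
Step 3: tangent line at P: -36·(x − -3) + -14·(y − -1) = 0.
Expanding: -36*x - 14*y - 122 = 0.


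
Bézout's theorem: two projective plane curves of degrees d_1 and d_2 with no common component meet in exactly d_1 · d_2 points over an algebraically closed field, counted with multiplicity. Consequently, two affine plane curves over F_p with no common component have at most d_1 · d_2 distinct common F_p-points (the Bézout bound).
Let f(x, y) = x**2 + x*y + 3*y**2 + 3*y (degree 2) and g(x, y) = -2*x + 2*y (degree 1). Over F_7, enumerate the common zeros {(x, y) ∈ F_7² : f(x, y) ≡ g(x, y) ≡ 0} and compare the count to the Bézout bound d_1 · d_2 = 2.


Common zeros: {(0, 0), (5, 5)}; count = 2; Bézout bound = 2.

deg(f) = 2, deg(g) = 1, so Bézout bound = 2.
Scan x ∈ F_7. For each x, list the y ∈ F_7 with f(x, y) ≡ 0 and those with g(x, y) ≡ 0 (mod 7); the common zeros in that column are the intersection.
  x = 0: f ≡ 0 at y ∈ {0, 6}; g ≡ 0 at y ∈ {0}; common: {0}.
  x = 1: f ≡ 0 at y ∈ {2, 6}; g ≡ 0 at y ∈ {1}; common: ∅.
  x = 2: f ≡ 0 at y ∈ ∅; g ≡ 0 at y ∈ {2}; common: ∅.
  x = 3: f ≡ 0 at y ∈ ∅; g ≡ 0 at y ∈ {3}; common: ∅.
  x = 4: f ≡ 0 at y ∈ {2, 5}; g ≡ 0 at y ∈ {4}; common: ∅.
  x = 5: f ≡ 0 at y ∈ {4, 5}; g ≡ 0 at y ∈ {5}; common: {5}.
  x = 6: f ≡ 0 at y ∈ ∅; g ≡ 0 at y ∈ {6}; common: ∅.
Collecting: common zeros = {(0, 0), (5, 5)}, so the count is 2.
Comparison with the Bézout bound: 2 ≤ 2 = deg(f)·deg(g), as expected for curves with no common component (the bound is attained).


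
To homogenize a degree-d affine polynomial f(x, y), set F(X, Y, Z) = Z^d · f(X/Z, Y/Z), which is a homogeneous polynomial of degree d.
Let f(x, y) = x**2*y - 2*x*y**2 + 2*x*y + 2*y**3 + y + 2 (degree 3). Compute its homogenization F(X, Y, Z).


F(X, Y, Z) = X**2*Y - 2*X*Y**2 + 2*X*Y*Z + 2*Y**3 + Y*Z**2 + 2*Z**3

deg(f) = 3.
Substitute x = X/Z, y = Y/Z into f, then multiply by Z^3.
  monomial 1·x^2·y^1 ↦ 1·X^2·Y^1·Z^0.
  monomial -2·x^1·y^2 ↦ -2·X^1·Y^2·Z^0.
  monomial 2·x^1·y^1 ↦ 2·X^1·Y^1·Z^1.
  monomial 2·x^0·y^3 ↦ 2·X^0·Y^3·Z^0.
  monomial 1·x^0·y^1 ↦ 1·X^0·Y^1·Z^2.
  monomial 2·x^0·y^0 ↦ 2·X^0·Y^0·Z^3.
Collecting: F(X, Y, Z) = X**2*Y - 2*X*Y**2 + 2*X*Y*Z + 2*Y**3 + Y*Z**2 + 2*Z**3.


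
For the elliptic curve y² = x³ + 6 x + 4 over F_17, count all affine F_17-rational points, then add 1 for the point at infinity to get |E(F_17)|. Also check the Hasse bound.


Affine points = {(0, 2), (0, 15), (3, 7), (3, 10), (6, 1), (6, 16), (7, 7), (7, 10), (12, 6), (12, 11), (13, 1), (13, 16), (15, 1), (15, 16)}; affine count = 14; |E(F_17)| = 15.

Discriminant check: Δ ∝ 4a³ + 27b² = 4·6³ + 27·4² = 4·216 + 27·16 ≡ 4 (mod 17). Nonzero ⇒ E is nonsingular.
For each x ∈ F_17, compute rhs = x³ + 6·x + 4 mod 17, then count y ∈ F_17 with y² ≡ rhs.
  x = 0: rhs = 4, matching y values: 2, 15 (2 points).
  x = 1: rhs = 11, matching y values: none (0 points).
  x = 2: rhs = 7, matching y values: none (0 points).
  x = 3: rhs = 15, matching y values: 7, 10 (2 points).
  x = 4: rhs = 7, matching y values: none (0 points).
  x = 5: rhs = 6, matching y values: none (0 points).
  x = 6: rhs = 1, matching y values: 1, 16 (2 points).
  x = 7: rhs = 15, matching y values: 7, 10 (2 points).
  x = 8: rhs = 3, matching y values: none (0 points).
  x = 9: rhs = 5, matching y values: none (0 points).
  x = 10: rhs = 10, matching y values: none (0 points).
  x = 11: rhs = 7, matching y values: none (0 points).
  x = 12: rhs = 2, matching y values: 6, 11 (2 points).
  x = 13: rhs = 1, matching y values: 1, 16 (2 points).
  x = 14: rhs = 10, matching y values: none (0 points).
  x = 15: rhs = 1, matching y values: 1, 16 (2 points).
  x = 16: rhs = 14, matching y values: none (0 points).
Total affine count: 14.
Full point count |E(F_17)| = 14 + 1 = 15.
Hasse bound: |15 − (17+1)| = |-3| = 3 ≤ 2√17 ≈ 8.2462 ✓.


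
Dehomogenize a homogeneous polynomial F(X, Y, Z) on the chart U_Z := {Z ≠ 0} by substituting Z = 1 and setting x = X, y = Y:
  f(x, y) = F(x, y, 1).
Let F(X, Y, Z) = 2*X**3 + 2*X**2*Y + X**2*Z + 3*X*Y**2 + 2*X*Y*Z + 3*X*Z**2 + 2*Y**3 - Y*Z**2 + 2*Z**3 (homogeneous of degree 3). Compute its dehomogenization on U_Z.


f(x, y) = 2*x**3 + 2*x**2*y + x**2 + 3*x*y**2 + 2*x*y + 3*x + 2*y**3 - y + 2

On U_Z we set Z = 1. Each monomial c·X^i·Y^j·Z^k in F becomes c·x^i·y^j·1^k = c·x^i·y^j.
Substituting Z = 1: F(X, Y, 1) = 2*x**3 + 2*x**2*y + x**2 + 3*x*y**2 + 2*x*y + 3*x + 2*y**3 - y + 2.
Note: deg(f) ≤ deg(F) = 3; strict inequality happens when F is divisible by Z (lost terms).


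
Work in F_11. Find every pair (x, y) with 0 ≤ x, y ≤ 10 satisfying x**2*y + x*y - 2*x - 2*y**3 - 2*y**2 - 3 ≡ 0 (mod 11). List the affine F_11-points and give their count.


Affine F_11-points: {(0, 8), (2, 4), (2, 8), (2, 9), (3, 4), (4, 0), (7, 9)}; count = 7.

For each of the 121 pairs (x, y) ∈ F_11², evaluate f(x, y) mod 11. Record the zeros.
  x = 0: [0↦8, 1↦4, 2↦6, 3↦2, 4↦2, 5↦5, 6↦10, 7↦5, 8↦0, 9↦5, 10↦8]  zeros at y ∈ {8}
  x = 1: [0↦6, 1↦4, 2↦8, 3↦6, 4↦8, 5↦2, 6↦9, 7↦6, 8↦3, 9↦10, 10↦4]  zeros at y ∈ ∅
  x = 2: [0↦4, 1↦6, 2↦3, 3↦5, 4↦0, 5↦9, 6↦9, 7↦10, 8↦0, 9↦0, 10↦9]  zeros at y ∈ {4, 8, 9}
  x = 3: [0↦2, 1↦10, 2↦2, 3↦10, 4↦0, 5↦4, 6↦10, 7↦6, 8↦2, 9↦8, 10↦1]  zeros at y ∈ {4}
  x = 4: [0↦0, 1↦5, 2↦5, 3↦10, 4↦8, 5↦9, 6↦1, 7↦5, 8↦9, 9↦1, 10↦2]  zeros at y ∈ {0}
  x = 5: [0↦9, 1↦2, 2↦1, 3↦5, 4↦2, 5↦2, 6↦4, 7↦7, 8↦10, 9↦1, 10↦1]  zeros at y ∈ ∅
  x = 6: [0↦7, 1↦1, 2↦1, 3↦6, 4↦4, 5↦5, 6↦8, 7↦1, 8↦5, 9↦8, 10↦9]  zeros at y ∈ ∅
  x = 7: [0↦5, 1↦2, 2↦5, 3↦2, 4↦3, 5↦7, 6↦2, 7↦9, 8↦5, 9↦0, 10↦4]  zeros at y ∈ {9}
  x = 8: [0↦3, 1↦5, 2↦2, 3↦4, 4↦10, 5↦8, 6↦8, 7↦9, 8↦10, 9↦10, 10↦8]  zeros at y ∈ ∅
  x = 9: [0↦1, 1↦10, 2↦3, 3↦1, 4↦3, 5↦8, 6↦4, 7↦1, 8↦9, 9↦5, 10↦10]  zeros at y ∈ ∅
  x = 10: [0↦10, 1↦6, 2↦8, 3↦4, 4↦4, 5↦7, 6↦1, 7↦7, 8↦2, 9↦7, 10↦10]  zeros at y ∈ ∅
Collecting zeros: affine points = {(0, 8), (2, 4), (2, 8), (2, 9), (3, 4), (4, 0), (7, 9)}.
Total count |C(F_11)_aff| = 7.


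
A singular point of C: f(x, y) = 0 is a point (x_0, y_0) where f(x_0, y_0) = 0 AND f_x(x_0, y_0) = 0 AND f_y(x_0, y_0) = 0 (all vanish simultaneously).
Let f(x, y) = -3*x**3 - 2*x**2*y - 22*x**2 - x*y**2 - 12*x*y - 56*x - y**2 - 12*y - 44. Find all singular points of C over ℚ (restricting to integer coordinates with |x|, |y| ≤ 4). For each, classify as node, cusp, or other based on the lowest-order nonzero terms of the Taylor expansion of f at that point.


Singular points: {(-2, -2)}; classification: cusp.

Compute partial derivatives:
  f_x = -9*x**2 - 4*x*y - 44*x - y**2 - 12*y - 56.
  f_y = -2*x**2 - 2*x*y - 12*x - 2*y - 12.
Scan x_0 ∈ {−4, ..., 4}. For each x_0, f_y(x_0, y) is a polynomial in y; find its integer roots y ∈ {−4, ..., 4}, then test f_x and f at those candidates.
  x = -4: f_y(-4, y) = 6*y + 4; no integer root y with |y| ≤ 4.
  x = -3: f_y(-3, y) = 4*y + 6; no integer root y with |y| ≤ 4.
  x = -2: f_y(-2, y) = 2*y + 4; vanishes at y ∈ {-2}. (-2, -2): f_x = 0, f = 0 — SINGULAR.
  x = -1: f_y(-1, y) = -2; no integer root y with |y| ≤ 4.
  x = 0: f_y(0, y) = -2*y - 12; no integer root y with |y| ≤ 4.
  x = 1: f_y(1, y) = -4*y - 26; no integer root y with |y| ≤ 4.
  x = 2: f_y(2, y) = -6*y - 44; no integer root y with |y| ≤ 4.
  x = 3: f_y(3, y) = -8*y - 66; no integer root y with |y| ≤ 4.
  x = 4: f_y(4, y) = -10*y - 92; no integer root y with |y| ≤ 4.
Only singular point on the grid: (-2, -2).
Classify: substitute x = -2 + u, y = -2 + v and expand: f = -3*u**3 - 2*u**2*v - u*v**2 + v**2.
No constant or linear terms (consistent with a singular point). Quadratic part: v**2. Cubic part: -3*u**3 - 2*u**2*v - u*v**2.
The quadratic part v**2 is a perfect square, so there is a single (double) tangent line v = 0, i.e. y = -2. Restricting the cubic part to that line (v = 0) leaves -3*u**3 ≠ 0, so f is not divisible by v and the branch is v² ≈ 3*u**3 to lowest order — this is a cusp.
Classification: cusp.


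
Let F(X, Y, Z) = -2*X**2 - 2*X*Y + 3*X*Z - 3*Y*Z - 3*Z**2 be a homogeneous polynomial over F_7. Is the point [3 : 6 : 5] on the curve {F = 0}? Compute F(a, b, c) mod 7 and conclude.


F(3,6,5) ≡ 1 (mod 7); P is NOT on the curve.

Evaluate F(3, 6, 5) term-by-term (mod 7).
  -2*X**2 ↦ -2·9·1·1 = -18
  -2*X*Y ↦ -2·3·6·1 = -36
  3*X*Z ↦ 3·3·1·5 = 45
  -3*Y*Z ↦ -3·1·6·5 = -90
  -3*Z**2 ↦ -3·1·1·25 = -75
Sum: F(3, 6, 5) = (-18) + (-36) + (45) + (-90) + (-75) = -174.
Reducing mod 7: -174 ≡ 1 (mod 7).
Since F(a, b, c) ≡ 1 ≠ 0 (mod 7), P does NOT lie on the curve.


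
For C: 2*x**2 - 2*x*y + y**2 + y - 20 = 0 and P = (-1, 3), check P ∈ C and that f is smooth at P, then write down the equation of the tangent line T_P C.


Tangent line at P: -10*x + 9*y - 37 = 0.

Step 1: f(-1, 3) = 0, so P lies on C.
Step 2: partial derivatives
  f_x(x, y) = 4*x - 2*y, f_y(x, y) = -2*x + 2*y + 1.
  f_x(P) = -10, f_y(P) = 9 (gradient nonzero, so P is smooth).
Step 3: tangent line at P: -10·(x − -1) + 9·(y − 3) = 0.
Expanding: -10*x + 9*y - 37 = 0.


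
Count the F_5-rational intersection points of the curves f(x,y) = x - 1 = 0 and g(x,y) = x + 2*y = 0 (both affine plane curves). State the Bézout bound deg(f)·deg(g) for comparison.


Common zeros: {(1, 2)}; count = 1; Bézout bound = 1.

deg(f) = 1, deg(g) = 1, so Bézout bound = 1.
Scan x ∈ F_5. For each x, list the y ∈ F_5 with f(x, y) ≡ 0 and those with g(x, y) ≡ 0 (mod 5); the common zeros in that column are the intersection.
  x = 0: f ≡ 0 at y ∈ ∅; g ≡ 0 at y ∈ {0}; common: ∅.
  x = 1: f ≡ 0 at y ∈ {0, 1, 2, 3, 4}; g ≡ 0 at y ∈ {2}; common: {2}.
  x = 2: f ≡ 0 at y ∈ ∅; g ≡ 0 at y ∈ {4}; common: ∅.
  x = 3: f ≡ 0 at y ∈ ∅; g ≡ 0 at y ∈ {1}; common: ∅.
  x = 4: f ≡ 0 at y ∈ ∅; g ≡ 0 at y ∈ {3}; common: ∅.
Collecting: common zeros = {(1, 2)}, so the count is 1.
Comparison with the Bézout bound: 1 ≤ 1 = deg(f)·deg(g), as expected for curves with no common component (the bound is attained).


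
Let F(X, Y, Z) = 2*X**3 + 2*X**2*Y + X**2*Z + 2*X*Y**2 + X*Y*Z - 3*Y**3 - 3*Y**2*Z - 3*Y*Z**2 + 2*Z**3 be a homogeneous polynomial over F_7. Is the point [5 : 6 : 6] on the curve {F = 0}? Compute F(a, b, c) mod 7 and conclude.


F(5,6,6) ≡ 1 (mod 7); P is NOT on the curve.

Evaluate F(5, 6, 6) term-by-term (mod 7).
  2*X**3 ↦ 2·125·1·1 = 250
  2*X**2*Y ↦ 2·25·6·1 = 300
  X**2*Z ↦ 1·25·1·6 = 150
  2*X*Y**2 ↦ 2·5·36·1 = 360
  X*Y*Z ↦ 1·5·6·6 = 180
  -3*Y**3 ↦ -3·1·216·1 = -648
  -3*Y**2*Z ↦ -3·1·36·6 = -648
  -3*Y*Z**2 ↦ -3·1·6·36 = -648
  2*Z**3 ↦ 2·1·1·216 = 432
Sum: F(5, 6, 6) = (250) + (300) + (150) + (360) + (180) + (-648) + (-648) + (-648) + (432) = -272.
Reducing mod 7: -272 ≡ 1 (mod 7).
Since F(a, b, c) ≡ 1 ≠ 0 (mod 7), P does NOT lie on the curve.


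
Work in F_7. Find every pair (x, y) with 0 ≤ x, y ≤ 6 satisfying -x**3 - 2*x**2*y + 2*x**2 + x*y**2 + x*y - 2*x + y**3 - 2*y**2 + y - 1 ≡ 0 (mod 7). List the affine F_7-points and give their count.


Affine F_7-points: {(0, 4), (1, 5), (2, 2), (2, 3), (3, 1), (4, 3), (5, 1), (5, 2), (6, 1)}; count = 9.

For each of the 49 pairs (x, y) ∈ F_7², evaluate f(x, y) mod 7. Record the zeros.
  x = 0: [0↦6, 1↦6, 2↦1, 3↦4, 4↦0, 5↦2, 6↦2]  zeros at y ∈ {4}
  x = 1: [0↦5, 1↦5, 2↦2, 3↦2, 4↦4, 5↦0, 6↦3]  zeros at y ∈ {5}
  x = 2: [0↦2, 1↦5, 2↦0, 3↦0, 4↦4, 5↦4, 6↦6]  zeros at y ∈ {2, 3}
  x = 3: [0↦5, 1↦0, 2↦3, 3↦6, 4↦1, 5↦1, 6↦5]  zeros at y ∈ {1}
  x = 4: [0↦1, 1↦5, 2↦5, 3↦0, 4↦3, 5↦6, 6↦1]  zeros at y ∈ {3}
  x = 5: [0↦5, 1↦0, 2↦0, 3↦4, 4↦4, 5↦6, 6↦2]  zeros at y ∈ {1, 2}
  x = 6: [0↦4, 1↦0, 2↦3, 3↦5, 4↦5, 5↦2, 6↦2]  zeros at y ∈ {1}
Collecting zeros: affine points = {(0, 4), (1, 5), (2, 2), (2, 3), (3, 1), (4, 3), (5, 1), (5, 2), (6, 1)}.
Total count |C(F_7)_aff| = 9.


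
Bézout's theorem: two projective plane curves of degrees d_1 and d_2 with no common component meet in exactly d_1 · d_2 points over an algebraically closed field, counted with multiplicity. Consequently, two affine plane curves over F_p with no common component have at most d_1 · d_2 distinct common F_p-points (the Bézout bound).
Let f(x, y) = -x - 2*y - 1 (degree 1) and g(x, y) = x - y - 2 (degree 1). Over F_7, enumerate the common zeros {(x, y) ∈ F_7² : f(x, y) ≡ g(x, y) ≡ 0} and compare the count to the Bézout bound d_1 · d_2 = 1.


Common zeros: {(1, 6)}; count = 1; Bézout bound = 1.

deg(f) = 1, deg(g) = 1, so Bézout bound = 1.
Scan x ∈ F_7. For each x, list the y ∈ F_7 with f(x, y) ≡ 0 and those with g(x, y) ≡ 0 (mod 7); the common zeros in that column are the intersection.
  x = 0: f ≡ 0 at y ∈ {3}; g ≡ 0 at y ∈ {5}; common: ∅.
  x = 1: f ≡ 0 at y ∈ {6}; g ≡ 0 at y ∈ {6}; common: {6}.
  x = 2: f ≡ 0 at y ∈ {2}; g ≡ 0 at y ∈ {0}; common: ∅.
  x = 3: f ≡ 0 at y ∈ {5}; g ≡ 0 at y ∈ {1}; common: ∅.
  x = 4: f ≡ 0 at y ∈ {1}; g ≡ 0 at y ∈ {2}; common: ∅.
  x = 5: f ≡ 0 at y ∈ {4}; g ≡ 0 at y ∈ {3}; common: ∅.
  x = 6: f ≡ 0 at y ∈ {0}; g ≡ 0 at y ∈ {4}; common: ∅.
Collecting: common zeros = {(1, 6)}, so the count is 1.
Comparison with the Bézout bound: 1 ≤ 1 = deg(f)·deg(g), as expected for curves with no common component (the bound is attained).


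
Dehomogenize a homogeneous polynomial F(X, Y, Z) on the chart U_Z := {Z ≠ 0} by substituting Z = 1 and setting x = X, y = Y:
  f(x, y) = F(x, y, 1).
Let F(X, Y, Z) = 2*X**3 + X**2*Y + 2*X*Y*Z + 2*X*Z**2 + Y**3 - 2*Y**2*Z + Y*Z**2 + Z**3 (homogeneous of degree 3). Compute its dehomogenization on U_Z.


f(x, y) = 2*x**3 + x**2*y + 2*x*y + 2*x + y**3 - 2*y**2 + y + 1

On U_Z we set Z = 1. Each monomial c·X^i·Y^j·Z^k in F becomes c·x^i·y^j·1^k = c·x^i·y^j.
Substituting Z = 1: F(X, Y, 1) = 2*x**3 + x**2*y + 2*x*y + 2*x + y**3 - 2*y**2 + y + 1.
Note: deg(f) ≤ deg(F) = 3; strict inequality happens when F is divisible by Z (lost terms).


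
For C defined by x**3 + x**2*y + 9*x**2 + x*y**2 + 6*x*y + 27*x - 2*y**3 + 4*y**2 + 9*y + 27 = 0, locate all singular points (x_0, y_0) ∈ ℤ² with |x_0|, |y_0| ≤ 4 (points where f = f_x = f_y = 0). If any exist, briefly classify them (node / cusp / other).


Singular points: {(-3, 0)}; classification: cusp.

Compute partial derivatives:
  f_x = 3*x**2 + 2*x*y + 18*x + y**2 + 6*y + 27.
  f_y = x**2 + 2*x*y + 6*x - 6*y**2 + 8*y + 9.
Scan x_0 ∈ {−4, ..., 4}. For each x_0, f_y(x_0, y) is a polynomial in y; find its integer roots y ∈ {−4, ..., 4}, then test f_x and f at those candidates.
  x = -4: f_y(-4, y) = 1 - 6*y**2; no integer root y with |y| ≤ 4.
  x = -3: f_y(-3, y) = -6*y**2 + 2*y; vanishes at y ∈ {0}. (-3, 0): f_x = 0, f = 0 — SINGULAR.
  x = -2: f_y(-2, y) = -6*y**2 + 4*y + 1; no integer root y with |y| ≤ 4.
  x = -1: f_y(-1, y) = -6*y**2 + 6*y + 4; no integer root y with |y| ≤ 4.
  x = 0: f_y(0, y) = -6*y**2 + 8*y + 9; no integer root y with |y| ≤ 4.
  x = 1: f_y(1, y) = -6*y**2 + 10*y + 16; vanishes at y ∈ {-1}. (1, -1): f_x = 41 ≠ 0.
  x = 2: f_y(2, y) = -6*y**2 + 12*y + 25; no integer root y with |y| ≤ 4.
  x = 3: f_y(3, y) = -6*y**2 + 14*y + 36; no integer root y with |y| ≤ 4.
  x = 4: f_y(4, y) = -6*y**2 + 16*y + 49; no integer root y with |y| ≤ 4.
Only singular point on the grid: (-3, 0).
Classify: substitute x = -3 + u, y = 0 + v and expand: f = u**3 + u**2*v + u*v**2 - 2*v**3 + v**2.
No constant or linear terms (consistent with a singular point). Quadratic part: v**2. Cubic part: u**3 + u**2*v + u*v**2 - 2*v**3.
The quadratic part v**2 is a perfect square, so there is a single (double) tangent line v = 0, i.e. y = 0. Restricting the cubic part to that line (v = 0) leaves u**3 ≠ 0, so f is not divisible by v and the branch is v² ≈ -u**3 to lowest order — this is a cusp.
Classification: cusp.


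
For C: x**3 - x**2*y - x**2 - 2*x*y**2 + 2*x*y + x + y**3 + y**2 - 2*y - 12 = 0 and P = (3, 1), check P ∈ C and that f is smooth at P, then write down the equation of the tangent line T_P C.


Tangent line at P: 16*x - 12*y - 36 = 0.

Step 1: f(3, 1) = 0, so P lies on C.
Step 2: partial derivatives
  f_x(x, y) = 3*x**2 - 2*x*y - 2*x - 2*y**2 + 2*y + 1, f_y(x, y) = -x**2 - 4*x*y + 2*x + 3*y**2 + 2*y - 2.
  f_x(P) = 16, f_y(P) = -12 (gradient nonzero, so P is smooth).
Step 3: tangent line at P: 16·(x − 3) + -12·(y − 1) = 0.
Expanding: 16*x - 12*y - 36 = 0.


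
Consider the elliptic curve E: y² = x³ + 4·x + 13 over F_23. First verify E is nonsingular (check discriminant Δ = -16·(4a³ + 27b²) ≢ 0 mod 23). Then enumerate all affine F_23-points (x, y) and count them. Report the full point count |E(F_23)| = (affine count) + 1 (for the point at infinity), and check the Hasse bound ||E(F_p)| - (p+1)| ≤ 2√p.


Affine points = {(0, 6), (0, 17), (1, 8), (1, 15), (2, 11), (2, 12), (3, 11), (3, 12), (4, 1), (4, 22), (6, 0), (7, 4), (7, 19), (10, 8), (10, 15), (11, 10), (11, 13), (12, 8), (12, 15), (13, 10), (13, 13), (17, 7), (17, 16), (18, 11), (18, 12), (19, 5), (19, 18), (22, 10), (22, 13)}; affine count = 29; |E(F_23)| = 30.

Discriminant check: Δ ∝ 4a³ + 27b² = 4·4³ + 27·13² = 4·64 + 27·169 ≡ 12 (mod 23). Nonzero ⇒ E is nonsingular.
For each x ∈ F_23, compute rhs = x³ + 4·x + 13 mod 23, then count y ∈ F_23 with y² ≡ rhs.
  x = 0: rhs = 13, matching y values: 6, 17 (2 points).
  x = 1: rhs = 18, matching y values: 8, 15 (2 points).
  x = 2: rhs = 6, matching y values: 11, 12 (2 points).
  x = 3: rhs = 6, matching y values: 11, 12 (2 points).
  x = 4: rhs = 1, matching y values: 1, 22 (2 points).
  x = 5: rhs = 20, matching y values: none (0 points).
  x = 6: rhs = 0, matching y values: 0 (1 points).
  x = 7: rhs = 16, matching y values: 4, 19 (2 points).
  x = 8: rhs = 5, matching y values: none (0 points).
  x = 9: rhs = 19, matching y values: none (0 points).
  x = 10: rhs = 18, matching y values: 8, 15 (2 points).
  x = 11: rhs = 8, matching y values: 10, 13 (2 points).
  x = 12: rhs = 18, matching y values: 8, 15 (2 points).
  x = 13: rhs = 8, matching y values: 10, 13 (2 points).
  x = 14: rhs = 7, matching y values: none (0 points).
  x = 15: rhs = 21, matching y values: none (0 points).
  x = 16: rhs = 10, matching y values: none (0 points).
  x = 17: rhs = 3, matching y values: 7, 16 (2 points).
  x = 18: rhs = 6, matching y values: 11, 12 (2 points).
  x = 19: rhs = 2, matching y values: 5, 18 (2 points).
  x = 20: rhs = 20, matching y values: none (0 points).
  x = 21: rhs = 20, matching y values: none (0 points).
  x = 22: rhs = 8, matching y values: 10, 13 (2 points).
Total affine count: 29.
Full point count |E(F_23)| = 29 + 1 = 30.
Hasse bound: |30 − (23+1)| = |6| = 6 ≤ 2√23 ≈ 9.5917 ✓.


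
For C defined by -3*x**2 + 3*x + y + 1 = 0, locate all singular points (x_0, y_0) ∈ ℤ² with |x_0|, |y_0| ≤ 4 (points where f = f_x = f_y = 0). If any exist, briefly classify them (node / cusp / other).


No singular points in the scanned grid; C is smooth there.

Compute partial derivatives:
  f_x = 3 - 6*x.
  f_y = 1.
f_y = 1 is a nonzero constant, so f_y never vanishes: no point (x, y) can satisfy f = f_x = f_y = 0. In particular no (x, y) ∈ {−4, ..., 4}² is singular; the curve is smooth.


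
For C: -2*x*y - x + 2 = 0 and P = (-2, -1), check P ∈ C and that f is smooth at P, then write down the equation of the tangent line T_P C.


Tangent line at P: x + 4*y + 6 = 0.

Step 1: f(-2, -1) = 0, so P lies on C.
Step 2: partial derivatives
  f_x(x, y) = -2*y - 1, f_y(x, y) = -2*x.
  f_x(P) = 1, f_y(P) = 4 (gradient nonzero, so P is smooth).
Step 3: tangent line at P: 1·(x − -2) + 4·(y − -1) = 0.
Expanding: x + 4*y + 6 = 0.


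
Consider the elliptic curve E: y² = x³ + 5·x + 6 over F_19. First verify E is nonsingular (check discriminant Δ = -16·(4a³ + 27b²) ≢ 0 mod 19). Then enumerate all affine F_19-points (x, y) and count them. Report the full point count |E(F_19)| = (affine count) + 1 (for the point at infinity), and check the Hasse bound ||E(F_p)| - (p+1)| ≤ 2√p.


Affine points = {(0, 5), (0, 14), (2, 9), (2, 10), (5, 2), (5, 17), (6, 9), (6, 10), (7, 2), (7, 17), (8, 8), (8, 11), (9, 1), (9, 18), (10, 7), (10, 12), (11, 9), (11, 10), (13, 8), (13, 11), (15, 6), (15, 13), (17, 8), (17, 11), (18, 0)}; affine count = 25; |E(F_19)| = 26.

Discriminant check: Δ ∝ 4a³ + 27b² = 4·5³ + 27·6² = 4·125 + 27·36 ≡ 9 (mod 19). Nonzero ⇒ E is nonsingular.
For each x ∈ F_19, compute rhs = x³ + 5·x + 6 mod 19, then count y ∈ F_19 with y² ≡ rhs.
  x = 0: rhs = 6, matching y values: 5, 14 (2 points).
  x = 1: rhs = 12, matching y values: none (0 points).
  x = 2: rhs = 5, matching y values: 9, 10 (2 points).
  x = 3: rhs = 10, matching y values: none (0 points).
  x = 4: rhs = 14, matching y values: none (0 points).
  x = 5: rhs = 4, matching y values: 2, 17 (2 points).
  x = 6: rhs = 5, matching y values: 9, 10 (2 points).
  x = 7: rhs = 4, matching y values: 2, 17 (2 points).
  x = 8: rhs = 7, matching y values: 8, 11 (2 points).
  x = 9: rhs = 1, matching y values: 1, 18 (2 points).
  x = 10: rhs = 11, matching y values: 7, 12 (2 points).
  x = 11: rhs = 5, matching y values: 9, 10 (2 points).
  x = 12: rhs = 8, matching y values: none (0 points).
  x = 13: rhs = 7, matching y values: 8, 11 (2 points).
  x = 14: rhs = 8, matching y values: none (0 points).
  x = 15: rhs = 17, matching y values: 6, 13 (2 points).
  x = 16: rhs = 2, matching y values: none (0 points).
  x = 17: rhs = 7, matching y values: 8, 11 (2 points).
  x = 18: rhs = 0, matching y values: 0 (1 points).
Total affine count: 25.
Full point count |E(F_19)| = 25 + 1 = 26.
Hasse bound: |26 − (19+1)| = |6| = 6 ≤ 2√19 ≈ 8.7178 ✓.


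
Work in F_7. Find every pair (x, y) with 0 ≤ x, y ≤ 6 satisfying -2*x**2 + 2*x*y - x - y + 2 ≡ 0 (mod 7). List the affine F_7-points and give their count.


Affine F_7-points: {(0, 2), (1, 1), (2, 5), (3, 1), (5, 2), (6, 5)}; count = 6.

For each of the 49 pairs (x, y) ∈ F_7², evaluate f(x, y) mod 7. Record the zeros.
  x = 0: [0↦2, 1↦1, 2↦0, 3↦6, 4↦5, 5↦4, 6↦3]  zeros at y ∈ {2}
  x = 1: [0↦6, 1↦0, 2↦1, 3↦2, 4↦3, 5↦4, 6↦5]  zeros at y ∈ {1}
  x = 2: [0↦6, 1↦2, 2↦5, 3↦1, 4↦4, 5↦0, 6↦3]  zeros at y ∈ {5}
  x = 3: [0↦2, 1↦0, 2↦5, 3↦3, 4↦1, 5↦6, 6↦4]  zeros at y ∈ {1}
  x = 4: [0↦1, 1↦1, 2↦1, 3↦1, 4↦1, 5↦1, 6↦1]  zeros at y ∈ ∅
  x = 5: [0↦3, 1↦5, 2↦0, 3↦2, 4↦4, 5↦6, 6↦1]  zeros at y ∈ {2}
  x = 6: [0↦1, 1↦5, 2↦2, 3↦6, 4↦3, 5↦0, 6↦4]  zeros at y ∈ {5}
Collecting zeros: affine points = {(0, 2), (1, 1), (2, 5), (3, 1), (5, 2), (6, 5)}.
Total count |C(F_7)_aff| = 6.


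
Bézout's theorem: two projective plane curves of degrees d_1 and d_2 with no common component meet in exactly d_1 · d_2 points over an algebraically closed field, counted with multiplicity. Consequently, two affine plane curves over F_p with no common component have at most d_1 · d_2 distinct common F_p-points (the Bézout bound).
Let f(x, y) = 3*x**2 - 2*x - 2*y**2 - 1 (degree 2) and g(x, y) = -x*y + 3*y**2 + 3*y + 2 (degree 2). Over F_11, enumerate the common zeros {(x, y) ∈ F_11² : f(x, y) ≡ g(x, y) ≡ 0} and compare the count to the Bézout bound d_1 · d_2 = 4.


Common zeros: ∅; count = 0; Bézout bound = 4.

deg(f) = 2, deg(g) = 2, so Bézout bound = 4.
Scan x ∈ F_11. For each x, list the y ∈ F_11 with f(x, y) ≡ 0 and those with g(x, y) ≡ 0 (mod 11); the common zeros in that column are the intersection.
  x = 0: f ≡ 0 at y ∈ {4, 7}; g ≡ 0 at y ∈ ∅; common: ∅.
  x = 1: f ≡ 0 at y ∈ {0}; g ≡ 0 at y ∈ ∅; common: ∅.
  x = 2: f ≡ 0 at y ∈ {3, 8}; g ≡ 0 at y ∈ ∅; common: ∅.
  x = 3: f ≡ 0 at y ∈ ∅; g ≡ 0 at y ∈ {5, 6}; common: ∅.
  x = 4: f ≡ 0 at y ∈ {5, 6}; g ≡ 0 at y ∈ ∅; common: ∅.
  x = 5: f ≡ 0 at y ∈ ∅; g ≡ 0 at y ∈ ∅; common: ∅.
  x = 6: f ≡ 0 at y ∈ {3, 8}; g ≡ 0 at y ∈ ∅; common: ∅.
  x = 7: f ≡ 0 at y ∈ {0}; g ≡ 0 at y ∈ {7, 9}; common: ∅.
  x = 8: f ≡ 0 at y ∈ {4, 7}; g ≡ 0 at y ∈ {1, 8}; common: ∅.
  x = 9: f ≡ 0 at y ∈ ∅; g ≡ 0 at y ∈ {3, 10}; common: ∅.
  x = 10: f ≡ 0 at y ∈ ∅; g ≡ 0 at y ∈ {2, 4}; common: ∅.
Collecting: common zeros = ∅, so the count is 0.
Comparison with the Bézout bound: 0 ≤ 4 = deg(f)·deg(g), as expected for curves with no common component (the affine F_11-count falls short of the bound because intersections may lie at infinity, over extension fields, or carry multiplicity).


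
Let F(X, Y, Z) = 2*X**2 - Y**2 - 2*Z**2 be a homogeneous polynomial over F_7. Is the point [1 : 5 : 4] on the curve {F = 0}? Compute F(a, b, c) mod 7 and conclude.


F(1,5,4) ≡ 1 (mod 7); P is NOT on the curve.

Evaluate F(1, 5, 4) term-by-term (mod 7).
  2*X**2 ↦ 2·1·1·1 = 2
  -Y**2 ↦ -1·1·25·1 = -25
  -2*Z**2 ↦ -2·1·1·16 = -32
Sum: F(1, 5, 4) = (2) + (-25) + (-32) = -55.
Reducing mod 7: -55 ≡ 1 (mod 7).
Since F(a, b, c) ≡ 1 ≠ 0 (mod 7), P does NOT lie on the curve.


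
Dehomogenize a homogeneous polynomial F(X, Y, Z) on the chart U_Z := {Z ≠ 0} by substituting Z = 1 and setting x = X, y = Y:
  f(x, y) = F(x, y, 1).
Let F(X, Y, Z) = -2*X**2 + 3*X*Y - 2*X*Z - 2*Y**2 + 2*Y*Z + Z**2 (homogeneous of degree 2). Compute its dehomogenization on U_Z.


f(x, y) = -2*x**2 + 3*x*y - 2*x - 2*y**2 + 2*y + 1

On U_Z we set Z = 1. Each monomial c·X^i·Y^j·Z^k in F becomes c·x^i·y^j·1^k = c·x^i·y^j.
Substituting Z = 1: F(X, Y, 1) = -2*x**2 + 3*x*y - 2*x - 2*y**2 + 2*y + 1.
Note: deg(f) ≤ deg(F) = 2; strict inequality happens when F is divisible by Z (lost terms).


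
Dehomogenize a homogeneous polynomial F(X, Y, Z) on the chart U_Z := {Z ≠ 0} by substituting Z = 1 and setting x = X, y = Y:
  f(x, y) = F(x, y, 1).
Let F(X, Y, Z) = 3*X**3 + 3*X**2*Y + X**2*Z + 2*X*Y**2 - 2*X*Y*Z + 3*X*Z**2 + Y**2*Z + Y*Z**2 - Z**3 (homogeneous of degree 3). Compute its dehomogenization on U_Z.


f(x, y) = 3*x**3 + 3*x**2*y + x**2 + 2*x*y**2 - 2*x*y + 3*x + y**2 + y - 1

On U_Z we set Z = 1. Each monomial c·X^i·Y^j·Z^k in F becomes c·x^i·y^j·1^k = c·x^i·y^j.
Substituting Z = 1: F(X, Y, 1) = 3*x**3 + 3*x**2*y + x**2 + 2*x*y**2 - 2*x*y + 3*x + y**2 + y - 1.
Note: deg(f) ≤ deg(F) = 3; strict inequality happens when F is divisible by Z (lost terms).


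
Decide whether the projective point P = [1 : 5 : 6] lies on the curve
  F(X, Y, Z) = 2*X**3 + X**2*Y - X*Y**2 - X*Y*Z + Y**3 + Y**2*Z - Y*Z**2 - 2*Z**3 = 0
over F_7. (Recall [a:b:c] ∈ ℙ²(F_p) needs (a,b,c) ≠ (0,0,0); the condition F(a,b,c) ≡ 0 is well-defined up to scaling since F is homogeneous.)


F(1,5,6) ≡ 0 (mod 7); P is on the curve.

Evaluate F(1, 5, 6) term-by-term (mod 7).
  2*X**3 ↦ 2·1·1·1 = 2
  X**2*Y ↦ 1·1·5·1 = 5
  -X*Y**2 ↦ -1·1·25·1 = -25
  -X*Y*Z ↦ -1·1·5·6 = -30
  Y**3 ↦ 1·1·125·1 = 125
  Y**2*Z ↦ 1·1·25·6 = 150
  -Y*Z**2 ↦ -1·1·5·36 = -180
  -2*Z**3 ↦ -2·1·1·216 = -432
Sum: F(1, 5, 6) = (2) + (5) + (-25) + (-30) + (125) + (150) + (-180) + (-432) = -385.
Reducing mod 7: -385 ≡ 0 (mod 7).
Since F(a, b, c) ≡ 0 (mod 7), P lies on the curve.


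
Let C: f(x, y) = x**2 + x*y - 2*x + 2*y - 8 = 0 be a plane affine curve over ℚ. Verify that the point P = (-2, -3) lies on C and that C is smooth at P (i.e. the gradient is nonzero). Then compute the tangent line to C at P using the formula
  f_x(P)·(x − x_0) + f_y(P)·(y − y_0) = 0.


Tangent line at P: -9*x - 18 = 0.

Step 1: f(-2, -3) = 0, so P lies on C.
Step 2: partial derivatives
  f_x(x, y) = 2*x + y - 2, f_y(x, y) = x + 2.
  f_x(P) = -9, f_y(P) = 0 (gradient nonzero, so P is smooth).
Step 3: tangent line at P: -9·(x − -2) + 0·(y − -3) = 0.
Expanding: -9*x - 18 = 0.


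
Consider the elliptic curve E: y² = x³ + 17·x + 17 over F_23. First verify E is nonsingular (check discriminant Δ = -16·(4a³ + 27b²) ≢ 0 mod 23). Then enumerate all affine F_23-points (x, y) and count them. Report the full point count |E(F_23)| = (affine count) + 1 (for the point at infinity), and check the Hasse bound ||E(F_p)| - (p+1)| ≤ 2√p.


Affine points = {(1, 9), (1, 14), (2, 6), (2, 17), (3, 7), (3, 16), (6, 6), (6, 17), (9, 5), (9, 18), (14, 3), (14, 20), (15, 6), (15, 17), (19, 0), (20, 10), (20, 13)}; affine count = 17; |E(F_23)| = 18.

Discriminant check: Δ ∝ 4a³ + 27b² = 4·17³ + 27·17² = 4·4913 + 27·289 ≡ 16 (mod 23). Nonzero ⇒ E is nonsingular.
For each x ∈ F_23, compute rhs = x³ + 17·x + 17 mod 23, then count y ∈ F_23 with y² ≡ rhs.
  x = 0: rhs = 17, matching y values: none (0 points).
  x = 1: rhs = 12, matching y values: 9, 14 (2 points).
  x = 2: rhs = 13, matching y values: 6, 17 (2 points).
  x = 3: rhs = 3, matching y values: 7, 16 (2 points).
  x = 4: rhs = 11, matching y values: none (0 points).
  x = 5: rhs = 20, matching y values: none (0 points).
  x = 6: rhs = 13, matching y values: 6, 17 (2 points).
  x = 7: rhs = 19, matching y values: none (0 points).
  x = 8: rhs = 21, matching y values: none (0 points).
  x = 9: rhs = 2, matching y values: 5, 18 (2 points).
  x = 10: rhs = 14, matching y values: none (0 points).
  x = 11: rhs = 17, matching y values: none (0 points).
  x = 12: rhs = 17, matching y values: none (0 points).
  x = 13: rhs = 20, matching y values: none (0 points).
  x = 14: rhs = 9, matching y values: 3, 20 (2 points).
  x = 15: rhs = 13, matching y values: 6, 17 (2 points).
  x = 16: rhs = 15, matching y values: none (0 points).
  x = 17: rhs = 21, matching y values: none (0 points).
  x = 18: rhs = 14, matching y values: none (0 points).
  x = 19: rhs = 0, matching y values: 0 (1 points).
  x = 20: rhs = 8, matching y values: 10, 13 (2 points).
  x = 21: rhs = 21, matching y values: none (0 points).
  x = 22: rhs = 22, matching y values: none (0 points).
Total affine count: 17.
Full point count |E(F_23)| = 17 + 1 = 18.
Hasse bound: |18 − (23+1)| = |-6| = 6 ≤ 2√23 ≈ 9.5917 ✓.


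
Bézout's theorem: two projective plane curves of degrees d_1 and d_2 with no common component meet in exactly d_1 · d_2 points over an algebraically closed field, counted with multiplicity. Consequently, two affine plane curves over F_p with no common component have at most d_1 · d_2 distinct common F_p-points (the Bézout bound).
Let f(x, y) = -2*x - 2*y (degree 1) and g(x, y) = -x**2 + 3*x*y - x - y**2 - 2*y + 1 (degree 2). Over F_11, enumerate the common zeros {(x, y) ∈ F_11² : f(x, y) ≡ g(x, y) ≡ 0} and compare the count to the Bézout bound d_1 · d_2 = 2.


Common zeros: ∅; count = 0; Bézout bound = 2.

deg(f) = 1, deg(g) = 2, so Bézout bound = 2.
Scan x ∈ F_11. For each x, list the y ∈ F_11 with f(x, y) ≡ 0 and those with g(x, y) ≡ 0 (mod 11); the common zeros in that column are the intersection.
  x = 0: f ≡ 0 at y ∈ {0}; g ≡ 0 at y ∈ ∅; common: ∅.
  x = 1: f ≡ 0 at y ∈ {10}; g ≡ 0 at y ∈ ∅; common: ∅.
  x = 2: f ≡ 0 at y ∈ {9}; g ≡ 0 at y ∈ ∅; common: ∅.
  x = 3: f ≡ 0 at y ∈ {8}; g ≡ 0 at y ∈ {0, 7}; common: ∅.
  x = 4: f ≡ 0 at y ∈ {7}; g ≡ 0 at y ∈ ∅; common: ∅.
  x = 5: f ≡ 0 at y ∈ {6}; g ≡ 0 at y ∈ {5, 8}; common: ∅.
  x = 6: f ≡ 0 at y ∈ {5}; g ≡ 0 at y ∈ {7, 9}; common: ∅.
  x = 7: f ≡ 0 at y ∈ {4}; g ≡ 0 at y ∈ {0, 8}; common: ∅.
  x = 8: f ≡ 0 at y ∈ {3}; g ≡ 0 at y ∈ ∅; common: ∅.
  x = 9: f ≡ 0 at y ∈ {2}; g ≡ 0 at y ∈ {5, 9}; common: ∅.
  x = 10: f ≡ 0 at y ∈ {1}; g ≡ 0 at y ∈ ∅; common: ∅.
Collecting: common zeros = ∅, so the count is 0.
Comparison with the Bézout bound: 0 ≤ 2 = deg(f)·deg(g), as expected for curves with no common component (the affine F_11-count falls short of the bound because intersections may lie at infinity, over extension fields, or carry multiplicity).


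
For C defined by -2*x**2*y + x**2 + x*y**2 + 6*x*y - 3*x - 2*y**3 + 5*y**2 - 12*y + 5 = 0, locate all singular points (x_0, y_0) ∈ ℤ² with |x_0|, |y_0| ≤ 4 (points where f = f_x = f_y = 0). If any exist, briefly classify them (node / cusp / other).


Singular points: {(2, 1)}; classification: node.

Compute partial derivatives:
  f_x = -4*x*y + 2*x + y**2 + 6*y - 3.
  f_y = -2*x**2 + 2*x*y + 6*x - 6*y**2 + 10*y - 12.
Scan x_0 ∈ {−4, ..., 4}. For each x_0, f_y(x_0, y) is a polynomial in y; find its integer roots y ∈ {−4, ..., 4}, then test f_x and f at those candidates.
  x = -4: f_y(-4, y) = -6*y**2 + 2*y - 68; no integer root y with |y| ≤ 4.
  x = -3: f_y(-3, y) = -6*y**2 + 4*y - 48; no integer root y with |y| ≤ 4.
  x = -2: f_y(-2, y) = -6*y**2 + 6*y - 32; no integer root y with |y| ≤ 4.
  x = -1: f_y(-1, y) = -6*y**2 + 8*y - 20; no integer root y with |y| ≤ 4.
  x = 0: f_y(0, y) = -6*y**2 + 10*y - 12; no integer root y with |y| ≤ 4.
  x = 1: f_y(1, y) = -6*y**2 + 12*y - 8; no integer root y with |y| ≤ 4.
  x = 2: f_y(2, y) = -6*y**2 + 14*y - 8; vanishes at y ∈ {1}. (2, 1): f_x = 0, f = 0 — SINGULAR.
  x = 3: f_y(3, y) = -6*y**2 + 16*y - 12; no integer root y with |y| ≤ 4.
  x = 4: f_y(4, y) = -6*y**2 + 18*y - 20; no integer root y with |y| ≤ 4.
Only singular point on the grid: (2, 1).
Classify: substitute x = 2 + u, y = 1 + v and expand: f = -2*u**2*v - u**2 + u*v**2 - 2*v**3 + v**2.
No constant or linear terms (consistent with a singular point). Quadratic part: -u**2 + v**2. Cubic part: -2*u**2*v + u*v**2 - 2*v**3.
The quadratic part v**2 - u**2 = (v − u)(v + u) splits into two distinct linear factors, so there are two distinct tangent lines y − 1 = ±(x − 2) — this is a node (ordinary double point).
Classification: node.


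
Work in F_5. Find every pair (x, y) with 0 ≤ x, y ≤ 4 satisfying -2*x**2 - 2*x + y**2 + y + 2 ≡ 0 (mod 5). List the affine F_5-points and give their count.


Affine F_5-points: {(1, 1), (1, 3), (2, 0), (2, 4), (3, 1), (3, 3)}; count = 6.

For each of the 25 pairs (x, y) ∈ F_5², evaluate f(x, y) mod 5. Record the zeros.
  x = 0: [0↦2, 1↦4, 2↦3, 3↦4, 4↦2]  zeros at y ∈ ∅
  x = 1: [0↦3, 1↦0, 2↦4, 3↦0, 4↦3]  zeros at y ∈ {1, 3}
  x = 2: [0↦0, 1↦2, 2↦1, 3↦2, 4↦0]  zeros at y ∈ {0, 4}
  x = 3: [0↦3, 1↦0, 2↦4, 3↦0, 4↦3]  zeros at y ∈ {1, 3}
  x = 4: [0↦2, 1↦4, 2↦3, 3↦4, 4↦2]  zeros at y ∈ ∅
Collecting zeros: affine points = {(1, 1), (1, 3), (2, 0), (2, 4), (3, 1), (3, 3)}.
Total count |C(F_5)_aff| = 6.


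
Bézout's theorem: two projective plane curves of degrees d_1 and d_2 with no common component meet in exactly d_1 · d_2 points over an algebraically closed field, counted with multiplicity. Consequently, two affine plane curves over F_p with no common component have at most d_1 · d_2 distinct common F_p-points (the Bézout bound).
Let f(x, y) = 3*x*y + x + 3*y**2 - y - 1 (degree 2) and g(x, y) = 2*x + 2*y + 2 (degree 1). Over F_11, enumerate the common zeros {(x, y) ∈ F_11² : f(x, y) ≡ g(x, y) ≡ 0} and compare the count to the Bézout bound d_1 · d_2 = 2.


Common zeros: {(6, 4)}; count = 1; Bézout bound = 2.

deg(f) = 2, deg(g) = 1, so Bézout bound = 2.
Scan x ∈ F_11. For each x, list the y ∈ F_11 with f(x, y) ≡ 0 and those with g(x, y) ≡ 0 (mod 11); the common zeros in that column are the intersection.
  x = 0: f ≡ 0 at y ∈ ∅; g ≡ 0 at y ∈ {10}; common: ∅.
  x = 1: f ≡ 0 at y ∈ {0, 3}; g ≡ 0 at y ∈ {9}; common: ∅.
  x = 2: f ≡ 0 at y ∈ ∅; g ≡ 0 at y ∈ {8}; common: ∅.
  x = 3: f ≡ 0 at y ∈ ∅; g ≡ 0 at y ∈ {7}; common: ∅.
  x = 4: f ≡ 0 at y ∈ ∅; g ≡ 0 at y ∈ {6}; common: ∅.
  x = 5: f ≡ 0 at y ∈ {2, 8}; g ≡ 0 at y ∈ {5}; common: ∅.
  x = 6: f ≡ 0 at y ∈ {4, 5}; g ≡ 0 at y ∈ {4}; common: {4}.
  x = 7: f ≡ 0 at y ∈ {9, 10}; g ≡ 0 at y ∈ {3}; common: ∅.
  x = 8: f ≡ 0 at y ∈ {1, 6}; g ≡ 0 at y ∈ {2}; common: ∅.
  x = 9: f ≡ 0 at y ∈ ∅; g ≡ 0 at y ∈ {1}; common: ∅.
  x = 10: f ≡ 0 at y ∈ ∅; g ≡ 0 at y ∈ {0}; common: ∅.
Collecting: common zeros = {(6, 4)}, so the count is 1.
Comparison with the Bézout bound: 1 ≤ 2 = deg(f)·deg(g), as expected for curves with no common component (the affine F_11-count falls short of the bound because intersections may lie at infinity, over extension fields, or carry multiplicity).
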